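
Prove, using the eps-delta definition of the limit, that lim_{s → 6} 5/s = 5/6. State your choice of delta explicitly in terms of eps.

Fix eps > 0. We seek delta > 0 such that 0 < |s − 6| < delta implies |5/s − (5/6)| < eps.
|5/s − (5/6)| = 5·|6 − s|/(6·|s|) = 5|s − 6|/(6|s|).
Restrict delta ≤ 3. Then |s − 6| < 3 gives |s| > 3, so 6|s| > 18.
Then |5/s − (5/6)| < 5|s − 6|/18, which is < eps when |s − 6| < (18/5)eps.
Take delta = min(3, (18/5)eps). Then 0 < |s − 6| < delta gives both |s − 6| < 3 and |s − 6| < (18/5)eps, so |5/s − (5/6)| < eps.

delta = min(3, (18/5)eps)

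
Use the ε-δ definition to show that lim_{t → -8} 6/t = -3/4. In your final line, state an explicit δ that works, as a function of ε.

Let ε > 0 be given. We seek δ > 0 such that 0 < |t + 8| < δ implies |6/t + 3/4| < ε.
|6/t + 3/4| = 6·|-8 − t|/(8·|t|) = 6|t + 8|/(8|t|).
Restrict δ ≤ 4. Then |t + 8| < 4 gives |t| > 4, so 8|t| > 32.
Then |6/t + 3/4| < 6|t + 8|/32, which is < ε when |t + 8| < (16/3)ε.
Take δ = min(4, (16/3)ε). Then 0 < |t + 8| < δ gives both |t + 8| < 4 and |t + 8| < (16/3)ε, so |6/t + 3/4| < ε.

δ = min(4, (16/3)ε)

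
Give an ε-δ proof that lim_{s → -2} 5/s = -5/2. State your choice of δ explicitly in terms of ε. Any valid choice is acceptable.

δ = min(1, (2/5)ε)

Let ε > 0. We seek δ > 0 such that 0 < |s + 2| < δ implies |5/s + 5/2| < ε.
|5/s + 5/2| = 5·|-2 − s|/(2·|s|) = 5|s + 2|/(2|s|).
Require δ ≤ 1 so that |s| > 2 − 1 = 1, hence 2|s| > 2.
Then |5/s + 5/2| < 5|s + 2|/2, which is < ε when |s + 2| < (2/5)ε.
Take δ = min(1, (2/5)ε). Then 0 < |s + 2| < δ gives both |s + 2| < 1 and |s + 2| < (2/5)ε, so |5/s + 5/2| < ε.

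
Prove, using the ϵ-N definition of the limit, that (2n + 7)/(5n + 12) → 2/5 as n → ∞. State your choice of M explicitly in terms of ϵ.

M = (11/25)/ϵ

Let ϵ > 0. For n ≥ 1, |(2n + 7)/(5n + 12) − (2/5)| = |11|/(5(5n + 12)) = 11/(5(5n + 12)).
Since 5n + 12 ≥ 5n for n ≥ 1, this is ≤ 11/(5·5n) = (11/25)/n.
So |(2n + 7)/(5n + 12) − (2/5)| < ϵ whenever n > (11/25)/ϵ.
Take M = (11/25)/ϵ. If n > M then |(2n + 7)/(5n + 12) − (2/5)| ≤ (11/25)/n < ϵ.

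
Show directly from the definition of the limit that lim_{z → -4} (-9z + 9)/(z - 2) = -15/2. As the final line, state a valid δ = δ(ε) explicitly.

δ = min(3, 2ε)

Suppose ε > 0. We want δ > 0 with 0 < |z + 4| < δ ⇒ |(-9z + 9)/(z - 2) + 15/2| < ε.
Combining over a common denominator, (-9z + 9)/(z - 2) + 15/2 = [(-9z + 9)·(-6) − 45·(z - 2)] / [(-6)·(z - 2)] = 9(z + 4) / ((-6)(z - 2)).
So |(-9z + 9)/(z - 2) + 15/2| = 9|z + 4| / (6·|z − 2|).
Require δ ≤ 3, so |z − 2| ≥ |-6| − |z + 4| > 6 − 3 = 3.
Hence |(-9z + 9)/(z - 2) + 15/2| < 9|z + 4|/(6·3) = (1/2)|z + 4|, which is < ε once |z + 4| < 2ε.
Take δ = min(3, 2ε). Then 0 < |z + 4| < δ forces both bounds, so |(-9z + 9)/(z - 2) + 15/2| < ε.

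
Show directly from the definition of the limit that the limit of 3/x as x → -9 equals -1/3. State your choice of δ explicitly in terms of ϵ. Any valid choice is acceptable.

δ = min(9/2, (27/2)ϵ)

Suppose ϵ > 0. We seek δ > 0 such that 0 < |x + 9| < δ implies |3/x + 1/3| < ϵ.
|3/x + 1/3| = 3·|-9 − x|/(9·|x|) = 3|x + 9|/(9|x|).
Require δ ≤ 9/2 so that |x| > 9 − 9/2 = 9/2, hence 9|x| > 81/2.
Then |3/x + 1/3| < 3|x + 9|/(81/2), which is < ϵ when |x + 9| < (27/2)ϵ.
Take δ = min(9/2, (27/2)ϵ). Then 0 < |x + 9| < δ gives both |x + 9| < 9/2 and |x + 9| < (27/2)ϵ, so |3/x + 1/3| < ϵ.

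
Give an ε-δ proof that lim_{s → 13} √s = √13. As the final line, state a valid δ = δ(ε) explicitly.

δ = min(13, √13·ε)

Let ε > 0. We want δ > 0 such that 0 < |s − 13| < δ implies |√s − √13| < ε.
Rationalise: √s − √13 = (s − 13)/(√s + √13), so |√s − √13| = |s − 13|/(√s + √13).
Restrict δ ≤ 13 so that |s − 13| < 13 forces s > 0, and then √s + √13 > √13.
Hence |√s − √13| < |s − 13|/√13, which is < ε once |s − 13| < √13·ε.
Take δ = min(13, √13·ε). If 0 < |s − 13| < δ then s > 0 and |√s − √13| < |s − 13|/√13 < ε.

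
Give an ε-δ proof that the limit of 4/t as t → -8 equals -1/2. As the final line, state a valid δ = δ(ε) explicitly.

Let ε > 0. We seek δ > 0 such that 0 < |t + 8| < δ implies |4/t + 1/2| < ε.
|4/t + 1/2| = 4·|-8 − t|/(8·|t|) = 4|t + 8|/(8|t|).
Restrict δ ≤ 4. Then |t + 8| < 4 gives |t| > 4, so 8|t| > 32.
Then |4/t + 1/2| < 4|t + 8|/32, which is < ε when |t + 8| < 8ε.
Take δ = min(4, 8ε). Then 0 < |t + 8| < δ gives both |t + 8| < 4 and |t + 8| < 8ε, so |4/t + 1/2| < ε.

δ = min(4, 8ε)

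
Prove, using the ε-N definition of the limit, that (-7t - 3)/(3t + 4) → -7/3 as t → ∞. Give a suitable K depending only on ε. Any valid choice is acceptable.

Let ε > 0. We seek K > 0 such that t > K implies |(-7t - 3)/(3t + 4) + 7/3| < ε.
(-7t - 3)/(3t + 4) + 7/3 = (3(-7t - 3) − (-7)(3t + 4)) / (3(3t + 4)) = 19/(3(3t + 4)).
For t > 0 we have 3t + 4 > 3t, so |(-7t - 3)/(3t + 4) + 7/3| = 19/(3(3t + 4)) < 19/(3·3t) = (19/9)/t.
Thus |(-7t - 3)/(3t + 4) + 7/3| < ε whenever t > (19/9)/ε.
Take K = (19/9)/ε. If t > K then |(-7t - 3)/(3t + 4) + 7/3| < (19/9)/t < ε.

K = (19/9)/ε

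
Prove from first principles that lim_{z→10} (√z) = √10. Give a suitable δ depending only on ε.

δ = min(10, √10·ε)

Let ε > 0 be given. We want δ > 0 such that 0 < |z − 10| < δ implies |√z − √10| < ε.
Multiplying by the conjugate, |√z − √10| = |z − 10|/(√z + √10).
Restrict δ ≤ 10 so that |z − 10| < 10 forces z > 0, and then √z + √10 > √10.
Hence |√z − √10| < |z − 10|/√10, which is < ε once |z − 10| < √10·ε.
Take δ = min(10, √10·ε). If 0 < |z − 10| < δ then z > 0 and |√z − √10| < |z − 10|/√10 < ε.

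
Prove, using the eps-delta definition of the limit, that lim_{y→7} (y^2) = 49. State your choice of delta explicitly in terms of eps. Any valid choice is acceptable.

Suppose eps > 0. We seek delta > 0 with 0 < |y − 7| < delta ⇒ |y^2 − 49| < eps.
Factor: y^2 − 49 = (y − 7)(y + 7), so |y^2 − 49| = |y − 7|·|y + 7|.
Restrict delta ≤ 1. Then |y − 7| < 1 gives |y| < 8, so by the triangle inequality |y + 7| ≤ 8 + 7 = 15.
Hence |y^2 − 49| ≤ 15|y − 7|, which is < eps once |y − 7| < eps/15.
Take delta = min(1, eps/15). If 0 < |y − 7| < delta then both bounds hold and |y^2 − 49| ≤ 15|y − 7| < 15·(eps/15) = eps.

delta = min(1, eps/15)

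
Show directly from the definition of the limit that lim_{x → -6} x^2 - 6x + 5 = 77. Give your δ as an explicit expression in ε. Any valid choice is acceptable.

Let ε > 0 be given. We want δ > 0 such that 0 < |x + 6| < δ implies |(x^2 - 6x + 5) − 77| < ε.
(x^2 - 6x + 5) − 77 = x^2 - 6x - 72 = (x + 6)(x - 12).
So |(x^2 - 6x + 5) − 77| = |x + 6|·|x - 12|.
Require δ ≤ 1. Then |x + 6| < 1 gives |x| < 7, and by the triangle inequality |x - 12| ≤ 7 + 12 = 19.
Hence |(x^2 - 6x + 5) − 77| ≤ 19|x + 6| < ε provided |x + 6| < ε/19.
Choosing δ = min(1, ε/19) ensures both conditions, hence |(x^2 - 6x + 5) − 77| < ε.

δ = min(1, ε/19)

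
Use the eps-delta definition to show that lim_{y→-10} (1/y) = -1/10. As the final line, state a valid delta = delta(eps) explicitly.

delta = min(5, 50eps)

Suppose eps > 0. We seek delta > 0 such that 0 < |y + 10| < delta implies |1/y + 1/10| < eps.
|1/y + 1/10| = |-10 − y|/(10·|y|) = |y + 10|/(10|y|).
Require delta ≤ 5 so that |y| > 10 − 5 = 5, hence 10|y| > 50.
Then |1/y + 1/10| < |y + 10|/50, which is < eps when |y + 10| < 50eps.
Take delta = min(5, 50eps). Then 0 < |y + 10| < delta gives both |y + 10| < 5 and |y + 10| < 50eps, so |1/y + 1/10| < eps.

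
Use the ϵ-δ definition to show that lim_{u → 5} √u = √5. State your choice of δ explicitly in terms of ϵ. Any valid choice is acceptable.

δ = min(5, √5·ϵ)

Fix ϵ > 0. We want δ > 0 such that 0 < |u − 5| < δ implies |√u − √5| < ϵ.
Multiplying by the conjugate, |√u − √5| = |u − 5|/(√u + √5).
Restrict δ ≤ 5 so that |u − 5| < 5 forces u > 0, and then √u + √5 > √5.
Hence |√u − √5| < |u − 5|/√5, which is < ϵ once |u − 5| < √5·ϵ.
Take δ = min(5, √5·ϵ). If 0 < |u − 5| < δ then u > 0 and |√u − √5| < |u − 5|/√5 < ϵ.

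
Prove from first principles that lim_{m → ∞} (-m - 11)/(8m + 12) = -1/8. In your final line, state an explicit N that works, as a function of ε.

N = (19/16)/ε

Fix ε > 0. For m ≥ 1, |(-m - 11)/(8m + 12) + 1/8| = |-76|/(8(8m + 12)) = 76/(8(8m + 12)).
Since 8m + 12 ≥ 8m for m ≥ 1, this is ≤ 76/(8·8m) = (19/16)/m.
So |(-m - 11)/(8m + 12) + 1/8| < ε whenever m > (19/16)/ε.
Take N = (19/16)/ε. If m > N then |(-m - 11)/(8m + 12) + 1/8| ≤ (19/16)/m < ε.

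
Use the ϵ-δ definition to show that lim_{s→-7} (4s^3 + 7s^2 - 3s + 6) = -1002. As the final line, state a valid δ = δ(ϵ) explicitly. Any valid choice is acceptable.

δ = min(2, ϵ/657)

Fix ϵ > 0. We want δ > 0 such that 0 < |s + 7| < δ implies |(4s^3 + 7s^2 - 3s + 6) + 1002| < ϵ.
(4s^3 + 7s^2 - 3s + 6) + 1002 = 4s^3 + 7s^2 - 3s + 1008 = (s + 7)(4s^2 - 21s + 144).
So |(4s^3 + 7s^2 - 3s + 6) + 1002| = |s + 7|·|4s^2 - 21s + 144|.
Require δ ≤ 2. Then |s + 7| < 2 gives |s| < 9, and by the triangle inequality |4s^2 - 21s + 144| ≤ 4·9^2 + 21·9 + 144 = 657.
Hence |(4s^3 + 7s^2 - 3s + 6) + 1002| ≤ 657|s + 7| < ϵ provided |s + 7| < ϵ/657.
Take δ = min(2, ϵ/657). Then 0 < |s + 7| < δ gives both |s + 7| < 2 and |s + 7| < ϵ/657, so |(4s^3 + 7s^2 - 3s + 6) + 1002| < ϵ.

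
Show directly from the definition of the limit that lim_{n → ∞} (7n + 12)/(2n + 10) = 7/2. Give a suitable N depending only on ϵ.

Let ϵ > 0. For n ≥ 1, |(7n + 12)/(2n + 10) − (7/2)| = |-46|/(2(2n + 10)) = 46/(2(2n + 10)).
Since 2n + 10 ≥ 2n for n ≥ 1, this is ≤ 46/(2·2n) = (23/2)/n.
So |(7n + 12)/(2n + 10) − (7/2)| < ϵ whenever n > (23/2)/ϵ.
Take N = (23/2)/ϵ. If n > N then |(7n + 12)/(2n + 10) − (7/2)| ≤ (23/2)/n < ϵ.

N = (23/2)/ϵ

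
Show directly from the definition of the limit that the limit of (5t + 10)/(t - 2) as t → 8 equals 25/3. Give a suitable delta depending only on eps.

delta = min(3, (9/10)eps)

Let eps > 0 be given. We want delta > 0 with 0 < |t − 8| < delta ⇒ |(5t + 10)/(t - 2) − (25/3)| < eps.
Combining over a common denominator, (5t + 10)/(t - 2) − (25/3) = [(5t + 10)·6 − 50·(t - 2)] / [6·(t - 2)] = -20(t − 8) / (6(t - 2)).
So |(5t + 10)/(t - 2) − (25/3)| = 20|t − 8| / (6·|t − 2|).
Require delta ≤ 3, so |t − 2| ≥ |6| − |t − 8| > 6 − 3 = 3.
Hence |(5t + 10)/(t - 2) − (25/3)| < 20|t − 8|/(6·3) = (10/9)|t − 8|, which is < eps once |t − 8| < (9/10)eps.
Take delta = min(3, (9/10)eps). Then 0 < |t − 8| < delta forces both bounds, so |(5t + 10)/(t - 2) − (25/3)| < eps.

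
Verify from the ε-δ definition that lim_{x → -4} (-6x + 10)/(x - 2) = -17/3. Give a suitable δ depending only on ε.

Fix ε > 0. We want δ > 0 with 0 < |x + 4| < δ ⇒ |(-6x + 10)/(x - 2) + 17/3| < ε.
Combining over a common denominator, (-6x + 10)/(x - 2) + 17/3 = [(-6x + 10)·(-6) − 34·(x - 2)] / [(-6)·(x - 2)] = 2(x + 4) / ((-6)(x - 2)).
So |(-6x + 10)/(x - 2) + 17/3| = 2|x + 4| / (6·|x − 2|).
Restrict δ ≤ 3. Then |x + 4| < 3 gives |x − 2| = |(x + 4) + (-6)| ≥ 6 − 3 = 3.
Hence |(-6x + 10)/(x - 2) + 17/3| < 2|x + 4|/(6·3) = (1/9)|x + 4|, which is < ε once |x + 4| < 9ε.
Take δ = min(3, 9ε). Then 0 < |x + 4| < δ forces both bounds, so |(-6x + 10)/(x - 2) + 17/3| < ε.

δ = min(3, 9ε)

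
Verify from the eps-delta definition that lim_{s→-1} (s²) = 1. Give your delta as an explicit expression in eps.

delta = min(2, eps/4)

Suppose eps > 0. We seek delta > 0 with 0 < |s + 1| < delta ⇒ |s² − 1| < eps.
Factor: s² − 1 = (s + 1)(s - 1), so |s² − 1| = |s + 1|·|s - 1|.
Restrict delta ≤ 2. Then |s + 1| < 2 gives |s| < 3, so by the triangle inequality |s - 1| ≤ 3 + 1 = 4.
Hence |s² − 1| ≤ 4|s + 1|, which is < eps once |s + 1| < eps/4.
Take delta = min(2, eps/4). If 0 < |s + 1| < delta then both bounds hold and |s² − 1| ≤ 4|s + 1| < 4·(eps/4) = eps.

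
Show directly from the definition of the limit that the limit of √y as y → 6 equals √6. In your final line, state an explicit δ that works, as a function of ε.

δ = min(6, √6·ε)

Fix ε > 0. We want δ > 0 such that 0 < |y − 6| < δ implies |√y − √6| < ε.
Rationalise: √y − √6 = (y − 6)/(√y + √6), so |√y − √6| = |y − 6|/(√y + √6).
Restrict δ ≤ 6 so that |y − 6| < 6 forces y > 0, and then √y + √6 > √6.
Hence |√y − √6| < |y − 6|/√6, which is < ε once |y − 6| < √6·ε.
Take δ = min(6, √6·ε). If 0 < |y − 6| < δ then y > 0 and |√y − √6| < |y − 6|/√6 < ε.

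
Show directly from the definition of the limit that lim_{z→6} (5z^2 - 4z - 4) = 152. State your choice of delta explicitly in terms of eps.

Let eps > 0 be given. We want delta > 0 such that 0 < |z − 6| < delta implies |(5z^2 - 4z - 4) − 152| < eps.
(5z^2 - 4z - 4) − 152 = 5z^2 - 4z - 156 = (z − 6)(5z + 26).
So |(5z^2 - 4z - 4) − 152| = |z − 6|·|5z + 26|.
Assume first that |z − 6| < 1, so |z| < 7. Then |5z + 26| ≤ 5·7 + 26 = 61.
Hence |(5z^2 - 4z - 4) − 152| ≤ 61|z − 6| < eps provided |z − 6| < eps/61.
Take delta = min(1, eps/61). Then 0 < |z − 6| < delta gives both |z − 6| < 1 and |z − 6| < eps/61, so |(5z^2 - 4z - 4) − 152| < eps.

delta = min(1, eps/61)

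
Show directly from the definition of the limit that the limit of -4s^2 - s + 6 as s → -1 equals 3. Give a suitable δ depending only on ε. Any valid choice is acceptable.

Suppose ε > 0. We want δ > 0 such that 0 < |s + 1| < δ implies |(-4s^2 - s + 6) − 3| < ε.
(-4s^2 - s + 6) − 3 = -4s^2 - s + 3 = (s + 1)(-4s + 3).
So |(-4s^2 - s + 6) − 3| = |s + 1|·|-4s + 3|.
Assume first that |s + 1| < 1, so |s| < 2. Then |-4s + 3| ≤ 4·2 + 3 = 11.
Hence |(-4s^2 - s + 6) − 3| ≤ 11|s + 1| < ε provided |s + 1| < ε/11.
Choosing δ = min(1, ε/11) ensures both conditions, hence |(-4s^2 - s + 6) − 3| < ε.

δ = min(1, ε/11)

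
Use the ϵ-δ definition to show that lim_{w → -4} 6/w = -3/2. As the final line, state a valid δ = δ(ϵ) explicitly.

δ = min(2, (4/3)ϵ)

Suppose ϵ > 0. We seek δ > 0 such that 0 < |w + 4| < δ implies |6/w + 3/2| < ϵ.
|6/w + 3/2| = 6·|-4 − w|/(4·|w|) = 6|w + 4|/(4|w|).
Require δ ≤ 2 so that |w| > 4 − 2 = 2, hence 4|w| > 8.
Then |6/w + 3/2| < 6|w + 4|/8, which is < ϵ when |w + 4| < (4/3)ϵ.
Take δ = min(2, (4/3)ϵ). Then 0 < |w + 4| < δ gives both |w + 4| < 2 and |w + 4| < (4/3)ϵ, so |6/w + 3/2| < ϵ.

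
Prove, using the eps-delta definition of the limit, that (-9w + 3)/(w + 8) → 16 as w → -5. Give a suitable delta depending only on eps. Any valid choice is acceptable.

Let eps > 0 be given. We want delta > 0 with 0 < |w + 5| < delta ⇒ |(-9w + 3)/(w + 8) − 16| < eps.
Combining over a common denominator, (-9w + 3)/(w + 8) − 16 = [(-9w + 3)·3 − 48·(w + 8)] / [3·(w + 8)] = -75(w + 5) / (3(w + 8)).
So |(-9w + 3)/(w + 8) − 16| = 75|w + 5| / (3·|w + 8|).
Restrict delta ≤ 3/2. Then |w + 5| < 3/2 gives |w + 8| = |(w + 5) + 3| ≥ 3 − 3/2 = 3/2.
Hence |(-9w + 3)/(w + 8) − 16| < 75|w + 5|/(3·(3/2)) = (50/3)|w + 5|, which is < eps once |w + 5| < (3/50)eps.
Take delta = min(3/2, (3/50)eps). Then 0 < |w + 5| < delta forces both bounds, so |(-9w + 3)/(w + 8) − 16| < eps.

delta = min(3/2, (3/50)eps)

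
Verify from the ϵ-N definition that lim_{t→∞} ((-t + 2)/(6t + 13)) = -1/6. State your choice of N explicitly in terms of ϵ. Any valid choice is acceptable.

N = (25/36)/ϵ

Suppose ϵ > 0. We seek N > 0 such that t > N implies |(-t + 2)/(6t + 13) + 1/6| < ϵ.
(-t + 2)/(6t + 13) + 1/6 = (6(-t + 2) − (-1)(6t + 13)) / (6(6t + 13)) = 25/(6(6t + 13)).
For t > 0 we have 6t + 13 > 6t, so |(-t + 2)/(6t + 13) + 1/6| = 25/(6(6t + 13)) < 25/(6·6t) = (25/36)/t.
Thus |(-t + 2)/(6t + 13) + 1/6| < ϵ whenever t > (25/36)/ϵ.
Take N = (25/36)/ϵ. If t > N then |(-t + 2)/(6t + 13) + 1/6| < (25/36)/t < ϵ.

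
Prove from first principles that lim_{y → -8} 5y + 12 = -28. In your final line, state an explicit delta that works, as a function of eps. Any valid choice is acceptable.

delta = eps/5

Let eps > 0. We need delta > 0 so that 0 < |y + 8| < delta implies |(5y + 12) + 28| < eps.
Since (5y + 12) + 28 = 5(y + 8), we have |(5y + 12) + 28| = 5|y + 8|.
So 5|y + 8| < eps exactly when |y + 8| < eps/5.
Choosing delta = eps/5 gives |(5y + 12) + 28| = 5|y + 8| < eps whenever |y + 8| < delta.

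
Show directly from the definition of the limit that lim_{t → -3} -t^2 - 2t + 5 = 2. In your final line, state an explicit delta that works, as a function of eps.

Fix eps > 0. We want delta > 0 such that 0 < |t + 3| < delta implies |(-t^2 - 2t + 5) − 2| < eps.
(-t^2 - 2t + 5) − 2 = -t^2 - 2t + 3 = (t + 3)(-t + 1).
So |(-t^2 - 2t + 5) − 2| = |t + 3|·|-t + 1|.
Assume first that |t + 3| < 2, so |t| < 5. Then |-t + 1| ≤ 5 + 1 = 6.
Hence |(-t^2 - 2t + 5) − 2| ≤ 6|t + 3| < eps provided |t + 3| < eps/6.
Choosing delta = min(2, eps/6) ensures both conditions, hence |(-t^2 - 2t + 5) − 2| < eps.

delta = min(2, eps/6)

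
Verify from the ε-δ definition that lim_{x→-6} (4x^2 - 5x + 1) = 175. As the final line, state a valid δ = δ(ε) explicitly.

δ = min(1, ε/57)

Let ε > 0. We want δ > 0 such that 0 < |x + 6| < δ implies |(4x^2 - 5x + 1) − 175| < ε.
(4x^2 - 5x + 1) − 175 = 4x^2 - 5x - 174 = (x + 6)(4x - 29).
So |(4x^2 - 5x + 1) − 175| = |x + 6|·|4x - 29|.
Assume first that |x + 6| < 1, so |x| < 7. Then |4x - 29| ≤ 4·7 + 29 = 57.
Hence |(4x^2 - 5x + 1) − 175| ≤ 57|x + 6| < ε provided |x + 6| < ε/57.
Choosing δ = min(1, ε/57) ensures both conditions, hence |(4x^2 - 5x + 1) − 175| < ε.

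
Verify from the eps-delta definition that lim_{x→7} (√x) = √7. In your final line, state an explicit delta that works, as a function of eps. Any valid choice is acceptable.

Suppose eps > 0. We want delta > 0 such that 0 < |x − 7| < delta implies |√x − √7| < eps.
Multiplying by the conjugate, |√x − √7| = |x − 7|/(√x + √7).
Restrict delta ≤ 7 so that |x − 7| < 7 forces x > 0, and then √x + √7 > √7.
Hence |√x − √7| < |x − 7|/√7, which is < eps once |x − 7| < √7·eps.
Take delta = min(7, √7·eps). If 0 < |x − 7| < delta then x > 0 and |√x − √7| < |x − 7|/√7 < eps.

delta = min(7, √7·eps)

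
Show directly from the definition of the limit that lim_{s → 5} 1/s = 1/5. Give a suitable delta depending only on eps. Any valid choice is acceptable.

Fix eps > 0. We seek delta > 0 such that 0 < |s − 5| < delta implies |1/s − (1/5)| < eps.
|1/s − (1/5)| = |5 − s|/(5·|s|) = |s − 5|/(5|s|).
Restrict delta ≤ 5/2. Then |s − 5| < 5/2 gives |s| > 5/2, so 5|s| > 25/2.
Then |1/s − (1/5)| < |s − 5|/(25/2), which is < eps when |s − 5| < (25/2)eps.
Take delta = min(5/2, (25/2)eps). Then 0 < |s − 5| < delta gives both |s − 5| < 5/2 and |s − 5| < (25/2)eps, so |1/s − (1/5)| < eps.

delta = min(5/2, (25/2)eps)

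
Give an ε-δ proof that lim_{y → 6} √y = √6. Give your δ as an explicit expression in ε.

δ = min(6, √6·ε)

Suppose ε > 0. We want δ > 0 such that 0 < |y − 6| < δ implies |√y − √6| < ε.
Rationalise: √y − √6 = (y − 6)/(√y + √6), so |√y − √6| = |y − 6|/(√y + √6).
Restrict δ ≤ 6 so that |y − 6| < 6 forces y > 0, and then √y + √6 > √6.
Hence |√y − √6| < |y − 6|/√6, which is < ε once |y − 6| < √6·ε.
Take δ = min(6, √6·ε). If 0 < |y − 6| < δ then y > 0 and |√y − √6| < |y − 6|/√6 < ε.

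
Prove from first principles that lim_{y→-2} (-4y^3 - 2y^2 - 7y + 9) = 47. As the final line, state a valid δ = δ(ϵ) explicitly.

δ = min(1, ϵ/73)

Fix ϵ > 0. We want δ > 0 such that 0 < |y + 2| < δ implies |(-4y^3 - 2y^2 - 7y + 9) − 47| < ϵ.
(-4y^3 - 2y^2 - 7y + 9) − 47 = -4y^3 - 2y^2 - 7y - 38 = (y + 2)(-4y^2 + 6y - 19).
So |(-4y^3 - 2y^2 - 7y + 9) − 47| = |y + 2|·|-4y^2 + 6y - 19|.
Require δ ≤ 1. Then |y + 2| < 1 gives |y| < 3, and by the triangle inequality |-4y^2 + 6y - 19| ≤ 4·3^2 + 6·3 + 19 = 73.
Hence |(-4y^3 - 2y^2 - 7y + 9) − 47| ≤ 73|y + 2| < ϵ provided |y + 2| < ϵ/73.
Choosing δ = min(1, ϵ/73) ensures both conditions, hence |(-4y^3 - 2y^2 - 7y + 9) − 47| < ϵ.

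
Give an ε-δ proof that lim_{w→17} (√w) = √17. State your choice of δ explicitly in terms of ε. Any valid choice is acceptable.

Let ε > 0. We want δ > 0 such that 0 < |w − 17| < δ implies |√w − √17| < ε.
Rationalise: √w − √17 = (w − 17)/(√w + √17), so |√w − √17| = |w − 17|/(√w + √17).
Restrict δ ≤ 17 so that |w − 17| < 17 forces w > 0, and then √w + √17 > √17.
Hence |√w − √17| < |w − 17|/√17, which is < ε once |w − 17| < √17·ε.
Take δ = min(17, √17·ε). If 0 < |w − 17| < δ then w > 0 and |√w − √17| < |w − 17|/√17 < ε.

δ = min(17, √17·ε)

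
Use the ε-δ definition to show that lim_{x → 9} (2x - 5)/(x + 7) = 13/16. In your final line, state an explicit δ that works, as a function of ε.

Let ε > 0. We want δ > 0 with 0 < |x − 9| < δ ⇒ |(2x - 5)/(x + 7) − (13/16)| < ε.
Combining over a common denominator, (2x - 5)/(x + 7) − (13/16) = [(2x - 5)·16 − 13·(x + 7)] / [16·(x + 7)] = 19(x − 9) / (16(x + 7)).
So |(2x - 5)/(x + 7) − (13/16)| = 19|x − 9| / (16·|x + 7|).
Require δ ≤ 8, so |x + 7| ≥ |16| − |x − 9| > 16 − 8 = 8.
Hence |(2x - 5)/(x + 7) − (13/16)| < 19|x − 9|/(16·8) = (19/128)|x − 9|, which is < ε once |x − 9| < (128/19)ε.
Take δ = min(8, (128/19)ε). Then 0 < |x − 9| < δ forces both bounds, so |(2x - 5)/(x + 7) − (13/16)| < ε.

δ = min(8, (128/19)ε)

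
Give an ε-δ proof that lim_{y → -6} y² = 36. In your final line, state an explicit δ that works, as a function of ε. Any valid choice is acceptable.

Let ε > 0. We seek δ > 0 with 0 < |y + 6| < δ ⇒ |y² − 36| < ε.
Factor: y² − 36 = (y + 6)(y - 6), so |y² − 36| = |y + 6|·|y - 6|.
Restrict δ ≤ 1. Then |y + 6| < 1 gives |y| < 7, so by the triangle inequality |y - 6| ≤ 7 + 6 = 13.
Hence |y² − 36| ≤ 13|y + 6|, which is < ε once |y + 6| < ε/13.
Take δ = min(1, ε/13). If 0 < |y + 6| < δ then both bounds hold and |y² − 36| ≤ 13|y + 6| < 13·(ε/13) = ε.

δ = min(1, ε/13)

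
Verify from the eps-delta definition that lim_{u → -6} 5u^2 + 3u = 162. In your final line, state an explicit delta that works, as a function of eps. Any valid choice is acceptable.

delta = min(1, eps/62)

Suppose eps > 0. We want delta > 0 such that 0 < |u + 6| < delta implies |(5u^2 + 3u) − 162| < eps.
(5u^2 + 3u) − 162 = 5u^2 + 3u - 162 = (u + 6)(5u - 27).
So |(5u^2 + 3u) − 162| = |u + 6|·|5u - 27|.
Assume first that |u + 6| < 1, so |u| < 7. Then |5u - 27| ≤ 5·7 + 27 = 62.
Hence |(5u^2 + 3u) − 162| ≤ 62|u + 6| < eps provided |u + 6| < eps/62.
Choosing delta = min(1, eps/62) ensures both conditions, hence |(5u^2 + 3u) − 162| < eps.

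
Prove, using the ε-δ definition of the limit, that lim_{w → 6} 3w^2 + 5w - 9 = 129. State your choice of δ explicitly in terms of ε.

Let ε > 0 be given. We want δ > 0 such that 0 < |w − 6| < δ implies |(3w^2 + 5w - 9) − 129| < ε.
(3w^2 + 5w - 9) − 129 = 3w^2 + 5w - 138 = (w − 6)(3w + 23).
So |(3w^2 + 5w - 9) − 129| = |w − 6|·|3w + 23|.
Require δ ≤ 2. Then |w − 6| < 2 gives |w| < 8, and by the triangle inequality |3w + 23| ≤ 3·8 + 23 = 47.
Hence |(3w^2 + 5w - 9) − 129| ≤ 47|w − 6| < ε provided |w − 6| < ε/47.
Take δ = min(2, ε/47). Then 0 < |w − 6| < δ gives both |w − 6| < 2 and |w − 6| < ε/47, so |(3w^2 + 5w - 9) − 129| < ε.

δ = min(2, ε/47)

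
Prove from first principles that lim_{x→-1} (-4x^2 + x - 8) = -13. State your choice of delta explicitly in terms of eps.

Let eps > 0 be given. We want delta > 0 such that 0 < |x + 1| < delta implies |(-4x^2 + x - 8) + 13| < eps.
(-4x^2 + x - 8) + 13 = -4x^2 + x + 5 = (x + 1)(-4x + 5).
So |(-4x^2 + x - 8) + 13| = |x + 1|·|-4x + 5|.
Require delta ≤ 1. Then |x + 1| < 1 gives |x| < 2, and by the triangle inequality |-4x + 5| ≤ 4·2 + 5 = 13.
Hence |(-4x^2 + x - 8) + 13| ≤ 13|x + 1| < eps provided |x + 1| < eps/13.
Choosing delta = min(1, eps/13) ensures both conditions, hence |(-4x^2 + x - 8) + 13| < eps.

delta = min(1, eps/13)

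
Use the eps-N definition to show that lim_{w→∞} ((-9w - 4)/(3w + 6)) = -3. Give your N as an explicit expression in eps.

N = (14/3)/eps

Let eps > 0 be given. We seek N > 0 such that w > N implies |(-9w - 4)/(3w + 6) + 3| < eps.
(-9w - 4)/(3w + 6) + 3 = (3(-9w - 4) − (-9)(3w + 6)) / (3(3w + 6)) = 42/(3(3w + 6)).
For w > 0 we have 3w + 6 > 3w, so |(-9w - 4)/(3w + 6) + 3| = 42/(3(3w + 6)) < 42/(3·3w) = (14/3)/w.
Thus |(-9w - 4)/(3w + 6) + 3| < eps whenever w > (14/3)/eps.
Take N = (14/3)/eps. If w > N then |(-9w - 4)/(3w + 6) + 3| < (14/3)/w < eps.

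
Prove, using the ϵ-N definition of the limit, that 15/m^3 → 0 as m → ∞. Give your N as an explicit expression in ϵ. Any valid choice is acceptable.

N = (15/ϵ)^{1/3}

Let ϵ > 0. For m ≥ 1, |15/m^3 − 0| = 15/m^3.
15/m^3 < ϵ ⇔ m^3 > 15/ϵ ⇔ m > (15/ϵ)^{1/3}.
Take N = (15/ϵ)^{1/3}. Then m > N implies 15/m^3 < ϵ.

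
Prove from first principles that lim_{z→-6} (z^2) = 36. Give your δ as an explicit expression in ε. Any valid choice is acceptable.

δ = min(2, ε/14)

Let ε > 0. We seek δ > 0 with 0 < |z + 6| < δ ⇒ |z^2 − 36| < ε.
Factor: z^2 − 36 = (z + 6)(z - 6), so |z^2 − 36| = |z + 6|·|z - 6|.
Restrict δ ≤ 2. Then |z + 6| < 2 gives |z| < 8, so by the triangle inequality |z - 6| ≤ 8 + 6 = 14.
Hence |z^2 − 36| ≤ 14|z + 6|, which is < ε once |z + 6| < ε/14.
Take δ = min(2, ε/14). If 0 < |z + 6| < δ then both bounds hold and |z^2 − 36| ≤ 14|z + 6| < 14·(ε/14) = ε.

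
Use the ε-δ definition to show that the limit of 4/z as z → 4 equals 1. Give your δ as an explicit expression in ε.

Let ε > 0. We seek δ > 0 such that 0 < |z − 4| < δ implies |4/z − 1| < ε.
|4/z − 1| = 4·|4 − z|/(4·|z|) = 4|z − 4|/(4|z|).
Require δ ≤ 2 so that |z| > 4 − 2 = 2, hence 4|z| > 8.
Then |4/z − 1| < 4|z − 4|/8, which is < ε when |z − 4| < 2ε.
Take δ = min(2, 2ε). Then 0 < |z − 4| < δ gives both |z − 4| < 2 and |z − 4| < 2ε, so |4/z − 1| < ε.

δ = min(2, 2ε)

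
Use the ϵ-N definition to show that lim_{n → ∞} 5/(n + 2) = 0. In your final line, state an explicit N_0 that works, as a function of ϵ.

N_0 = 5/ϵ

Let ϵ > 0 be given. For n ≥ 1, |5/(n + 2) − 0| = 5/(n + 2) ≤ 5/n.
We need 5/n < ϵ, i.e. n > 5/ϵ.
Take N_0 = 5/ϵ. If n > N_0 then |5/(n + 2)| ≤ 5/n < ϵ.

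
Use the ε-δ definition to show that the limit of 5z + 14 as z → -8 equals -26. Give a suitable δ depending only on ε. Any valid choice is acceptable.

Suppose ε > 0. We need δ > 0 so that 0 < |z + 8| < δ implies |(5z + 14) + 26| < ε.
|(5z + 14) + 26| = |5z + 40| = 5|z + 8|.
Thus it suffices that |z + 8| < ε/5.
Choosing δ = ε/5 gives |(5z + 14) + 26| = 5|z + 8| < ε whenever |z + 8| < δ.

δ = ε/5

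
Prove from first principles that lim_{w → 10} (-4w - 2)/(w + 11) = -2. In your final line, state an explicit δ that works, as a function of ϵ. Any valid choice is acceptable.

δ = min(21/2, (21/4)ϵ)

Let ϵ > 0. We want δ > 0 with 0 < |w − 10| < δ ⇒ |(-4w - 2)/(w + 11) + 2| < ϵ.
Combining over a common denominator, (-4w - 2)/(w + 11) + 2 = [(-4w - 2)·21 − (-42)·(w + 11)] / [21·(w + 11)] = -42(w − 10) / (21(w + 11)).
So |(-4w - 2)/(w + 11) + 2| = 42|w − 10| / (21·|w + 11|).
Require δ ≤ 21/2, so |w + 11| ≥ |21| − |w − 10| > 21 − 21/2 = 21/2.
Hence |(-4w - 2)/(w + 11) + 2| < 42|w − 10|/(21·(21/2)) = (4/21)|w − 10|, which is < ϵ once |w − 10| < (21/4)ϵ.
Take δ = min(21/2, (21/4)ϵ). Then 0 < |w − 10| < δ forces both bounds, so |(-4w - 2)/(w + 11) + 2| < ϵ.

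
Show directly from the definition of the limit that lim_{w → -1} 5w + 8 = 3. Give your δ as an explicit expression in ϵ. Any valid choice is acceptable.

δ = ϵ/5

Suppose ϵ > 0. We need δ > 0 so that 0 < |w + 1| < δ implies |(5w + 8) − 3| < ϵ.
|(5w + 8) − 3| = |5w + 5| = 5|w + 1|.
So 5|w + 1| < ϵ exactly when |w + 1| < ϵ/5.
Take δ = ϵ/5. If 0 < |w + 1| < δ then |(5w + 8) − 3| = 5|w + 1| < 5·(ϵ/5) = ϵ.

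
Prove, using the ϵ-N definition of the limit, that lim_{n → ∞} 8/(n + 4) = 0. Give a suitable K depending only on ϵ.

K = 8/ϵ

Suppose ϵ > 0. For n ≥ 1, |8/(n + 4) − 0| = 8/(n + 4) ≤ 8/n.
We need 8/n < ϵ, i.e. n > 8/ϵ.
Take K = 8/ϵ. If n > K then |8/(n + 4)| ≤ 8/n < ϵ.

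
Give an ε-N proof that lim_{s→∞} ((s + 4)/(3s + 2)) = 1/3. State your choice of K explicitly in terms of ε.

Let ε > 0. We seek K > 0 such that s > K implies |(s + 4)/(3s + 2) − (1/3)| < ε.
(s + 4)/(3s + 2) − (1/3) = (3(s + 4) − (3s + 2)) / (3(3s + 2)) = 10/(3(3s + 2)).
For s > 0 we have 3s + 2 > 3s, so |(s + 4)/(3s + 2) − (1/3)| = 10/(3(3s + 2)) < 10/(3·3s) = (10/9)/s.
Thus |(s + 4)/(3s + 2) − (1/3)| < ε whenever s > (10/9)/ε.
Take K = (10/9)/ε. If s > K then |(s + 4)/(3s + 2) − (1/3)| < (10/9)/s < ε.

K = (10/9)/ε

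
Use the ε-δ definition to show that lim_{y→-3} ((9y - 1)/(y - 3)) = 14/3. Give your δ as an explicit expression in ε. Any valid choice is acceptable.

δ = min(3, (9/13)ε)

Fix ε > 0. We want δ > 0 with 0 < |y + 3| < δ ⇒ |(9y - 1)/(y - 3) − (14/3)| < ε.
Combining over a common denominator, (9y - 1)/(y - 3) − (14/3) = [(9y - 1)·(-6) − (-28)·(y - 3)] / [(-6)·(y - 3)] = -26(y + 3) / ((-6)(y - 3)).
So |(9y - 1)/(y - 3) − (14/3)| = 26|y + 3| / (6·|y − 3|).
Require δ ≤ 3, so |y − 3| ≥ |-6| − |y + 3| > 6 − 3 = 3.
Hence |(9y - 1)/(y - 3) − (14/3)| < 26|y + 3|/(6·3) = (13/9)|y + 3|, which is < ε once |y + 3| < (9/13)ε.
Take δ = min(3, (9/13)ε). Then 0 < |y + 3| < δ forces both bounds, so |(9y - 1)/(y - 3) − (14/3)| < ε.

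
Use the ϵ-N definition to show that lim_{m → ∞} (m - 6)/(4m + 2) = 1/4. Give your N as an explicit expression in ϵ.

Fix ϵ > 0. For m ≥ 1, |(m - 6)/(4m + 2) − (1/4)| = |-26|/(4(4m + 2)) = 26/(4(4m + 2)).
Since 4m + 2 ≥ 4m for m ≥ 1, this is ≤ 26/(4·4m) = (13/8)/m.
So |(m - 6)/(4m + 2) − (1/4)| < ϵ whenever m > (13/8)/ϵ.
Take N = (13/8)/ϵ. If m > N then |(m - 6)/(4m + 2) − (1/4)| ≤ (13/8)/m < ϵ.

N = (13/8)/ϵ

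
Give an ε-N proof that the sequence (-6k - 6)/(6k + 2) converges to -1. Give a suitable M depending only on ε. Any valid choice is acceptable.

Let ε > 0 be given. For k ≥ 1, |(-6k - 6)/(6k + 2) + 1| = |-24|/(6(6k + 2)) = 24/(6(6k + 2)).
Since 6k + 2 ≥ 6k for k ≥ 1, this is ≤ 24/(6·6k) = (2/3)/k.
So |(-6k - 6)/(6k + 2) + 1| < ε whenever k > (2/3)/ε.
Take M = (2/3)/ε. If k > M then |(-6k - 6)/(6k + 2) + 1| ≤ (2/3)/k < ε.

M = (2/3)/ε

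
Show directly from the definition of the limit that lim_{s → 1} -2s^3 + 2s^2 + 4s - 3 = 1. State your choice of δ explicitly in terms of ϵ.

Let ϵ > 0. We want δ > 0 such that 0 < |s − 1| < δ implies |(-2s^3 + 2s^2 + 4s - 3) − 1| < ϵ.
(-2s^3 + 2s^2 + 4s - 3) − 1 = -2s^3 + 2s^2 + 4s - 4 = (s − 1)(-2s^2 + 4).
So |(-2s^3 + 2s^2 + 4s - 3) − 1| = |s − 1|·|-2s^2 + 4|.
Require δ ≤ 2. Then |s − 1| < 2 gives |s| < 3, and by the triangle inequality |-2s^2 + 4| ≤ 2·3^2 + 4 = 22.
Hence |(-2s^3 + 2s^2 + 4s - 3) − 1| ≤ 22|s − 1| < ϵ provided |s − 1| < ϵ/22.
Choosing δ = min(2, ϵ/22) ensures both conditions, hence |(-2s^3 + 2s^2 + 4s - 3) − 1| < ϵ.

δ = min(2, ϵ/22)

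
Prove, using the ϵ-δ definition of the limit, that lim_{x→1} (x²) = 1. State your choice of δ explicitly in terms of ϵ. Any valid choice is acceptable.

δ = min(1, ϵ/3)

Fix ϵ > 0. We seek δ > 0 with 0 < |x − 1| < δ ⇒ |x² − 1| < ϵ.
Factor: x² − 1 = (x − 1)(x + 1), so |x² − 1| = |x − 1|·|x + 1|.
Impose δ ≤ 1 so that |x| < 2; then |x + 1| ≤ 3.
Hence |x² − 1| ≤ 3|x − 1|, which is < ϵ once |x − 1| < ϵ/3.
Take δ = min(1, ϵ/3). If 0 < |x − 1| < δ then both bounds hold and |x² − 1| ≤ 3|x − 1| < 3·(ϵ/3) = ϵ.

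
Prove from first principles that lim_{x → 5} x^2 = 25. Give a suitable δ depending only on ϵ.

Let ϵ > 0 be given. We seek δ > 0 with 0 < |x − 5| < δ ⇒ |x^2 − 25| < ϵ.
Factor: x^2 − 25 = (x − 5)(x + 5), so |x^2 − 25| = |x − 5|·|x + 5|.
Impose δ ≤ 2 so that |x| < 7; then |x + 5| ≤ 12.
Hence |x^2 − 25| ≤ 12|x − 5|, which is < ϵ once |x − 5| < ϵ/12.
Take δ = min(2, ϵ/12). If 0 < |x − 5| < δ then both bounds hold and |x^2 − 25| ≤ 12|x − 5| < 12·(ϵ/12) = ϵ.

δ = min(2, ϵ/12)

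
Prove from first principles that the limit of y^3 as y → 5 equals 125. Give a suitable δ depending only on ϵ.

Let ϵ > 0 be given. We seek δ > 0 with 0 < |y − 5| < δ ⇒ |y^3 − 125| < ϵ.
Factor: y^3 − 125 = (y − 5)(y^2 + 5y + 25), so |y^3 − 125| = |y − 5|·|y^2 + 5y + 25|.
Restrict δ ≤ 2. Then |y − 5| < 2 gives |y| < 7, so by the triangle inequality |y^2 + 5y + 25| ≤ 7^2 + 5·7 + 25 = 109.
Hence |y^3 − 125| ≤ 109|y − 5|, which is < ϵ once |y − 5| < ϵ/109.
Take δ = min(2, ϵ/109). If 0 < |y − 5| < δ then both bounds hold and |y^3 − 125| ≤ 109|y − 5| < 109·(ϵ/109) = ϵ.

δ = min(2, ϵ/109)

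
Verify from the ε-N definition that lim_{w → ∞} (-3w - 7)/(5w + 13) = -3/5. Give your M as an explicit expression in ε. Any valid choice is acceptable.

Let ε > 0 be given. We seek M > 0 such that w > M implies |(-3w - 7)/(5w + 13) + 3/5| < ε.
(-3w - 7)/(5w + 13) + 3/5 = (5(-3w - 7) − (-3)(5w + 13)) / (5(5w + 13)) = 4/(5(5w + 13)).
For w > 0 we have 5w + 13 > 5w, so |(-3w - 7)/(5w + 13) + 3/5| = 4/(5(5w + 13)) < 4/(5·5w) = (4/25)/w.
Thus |(-3w - 7)/(5w + 13) + 3/5| < ε whenever w > (4/25)/ε.
Take M = (4/25)/ε. If w > M then |(-3w - 7)/(5w + 13) + 3/5| < (4/25)/w < ε.

M = (4/25)/ε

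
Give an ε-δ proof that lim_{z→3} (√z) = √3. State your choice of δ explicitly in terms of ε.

Suppose ε > 0. We want δ > 0 such that 0 < |z − 3| < δ implies |√z − √3| < ε.
Rationalise: √z − √3 = (z − 3)/(√z + √3), so |√z − √3| = |z − 3|/(√z + √3).
Restrict δ ≤ 3 so that |z − 3| < 3 forces z > 0, and then √z + √3 > √3.
Hence |√z − √3| < |z − 3|/√3, which is < ε once |z − 3| < √3·ε.
Take δ = min(3, √3·ε). If 0 < |z − 3| < δ then z > 0 and |√z − √3| < |z − 3|/√3 < ε.

δ = min(3, √3·ε)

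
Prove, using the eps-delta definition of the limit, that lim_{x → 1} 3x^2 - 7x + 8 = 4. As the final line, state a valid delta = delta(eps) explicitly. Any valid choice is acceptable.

Fix eps > 0. We want delta > 0 such that 0 < |x − 1| < delta implies |(3x^2 - 7x + 8) − 4| < eps.
(3x^2 - 7x + 8) − 4 = 3x^2 - 7x + 4 = (x − 1)(3x - 4).
So |(3x^2 - 7x + 8) − 4| = |x − 1|·|3x - 4|.
Require delta ≤ 2. Then |x − 1| < 2 gives |x| < 3, and by the triangle inequality |3x - 4| ≤ 3·3 + 4 = 13.
Hence |(3x^2 - 7x + 8) − 4| ≤ 13|x − 1| < eps provided |x − 1| < eps/13.
Choosing delta = min(2, eps/13) ensures both conditions, hence |(3x^2 - 7x + 8) − 4| < eps.

delta = min(2, eps/13)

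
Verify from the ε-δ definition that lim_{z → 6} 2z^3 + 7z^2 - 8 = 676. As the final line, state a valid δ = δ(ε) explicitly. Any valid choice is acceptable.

Let ε > 0. We want δ > 0 such that 0 < |z − 6| < δ implies |(2z^3 + 7z^2 - 8) − 676| < ε.
(2z^3 + 7z^2 - 8) − 676 = 2z^3 + 7z^2 - 684 = (z − 6)(2z^2 + 19z + 114).
So |(2z^3 + 7z^2 - 8) − 676| = |z − 6|·|2z^2 + 19z + 114|.
Require δ ≤ 1. Then |z − 6| < 1 gives |z| < 7, and by the triangle inequality |2z^2 + 19z + 114| ≤ 2·7^2 + 19·7 + 114 = 345.
Hence |(2z^3 + 7z^2 - 8) − 676| ≤ 345|z − 6| < ε provided |z − 6| < ε/345.
Choosing δ = min(1, ε/345) ensures both conditions, hence |(2z^3 + 7z^2 - 8) − 676| < ε.

δ = min(1, ε/345)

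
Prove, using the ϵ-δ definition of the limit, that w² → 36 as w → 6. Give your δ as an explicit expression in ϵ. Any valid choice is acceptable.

Suppose ϵ > 0. We seek δ > 0 with 0 < |w − 6| < δ ⇒ |w² − 36| < ϵ.
Factor: w² − 36 = (w − 6)(w + 6), so |w² − 36| = |w − 6|·|w + 6|.
Impose δ ≤ 2 so that |w| < 8; then |w + 6| ≤ 14.
Hence |w² − 36| ≤ 14|w − 6|, which is < ϵ once |w − 6| < ϵ/14.
Take δ = min(2, ϵ/14). If 0 < |w − 6| < δ then both bounds hold and |w² − 36| ≤ 14|w − 6| < 14·(ϵ/14) = ϵ.

δ = min(2, ϵ/14)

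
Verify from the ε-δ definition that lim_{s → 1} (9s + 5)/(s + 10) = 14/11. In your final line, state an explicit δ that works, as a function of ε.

Let ε > 0 be given. We want δ > 0 with 0 < |s − 1| < δ ⇒ |(9s + 5)/(s + 10) − (14/11)| < ε.
Combining over a common denominator, (9s + 5)/(s + 10) − (14/11) = [(9s + 5)·11 − 14·(s + 10)] / [11·(s + 10)] = 85(s − 1) / (11(s + 10)).
So |(9s + 5)/(s + 10) − (14/11)| = 85|s − 1| / (11·|s + 10|).
Require δ ≤ 11/2, so |s + 10| ≥ |11| − |s − 1| > 11 − 11/2 = 11/2.
Hence |(9s + 5)/(s + 10) − (14/11)| < 85|s − 1|/(11·(11/2)) = (170/121)|s − 1|, which is < ε once |s − 1| < (121/170)ε.
Take δ = min(11/2, (121/170)ε). Then 0 < |s − 1| < δ forces both bounds, so |(9s + 5)/(s + 10) − (14/11)| < ε.

δ = min(11/2, (121/170)ε)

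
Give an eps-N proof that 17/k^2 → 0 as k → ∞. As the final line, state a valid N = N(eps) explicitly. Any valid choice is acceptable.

Fix eps > 0. For k ≥ 1, |17/k^2 − 0| = 17/k^2.
17/k^2 < eps ⇔ k^2 > 17/eps ⇔ k > (17/eps)^{1/2}.
Take N = (17/eps)^{1/2}. Then k > N implies 17/k^2 < eps.

N = (17/eps)^{1/2}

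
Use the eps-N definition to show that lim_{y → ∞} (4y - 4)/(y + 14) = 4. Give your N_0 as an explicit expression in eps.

N_0 = 60/eps

Let eps > 0. We seek N_0 > 0 such that y > N_0 implies |(4y - 4)/(y + 14) − 4| < eps.
(4y - 4)/(y + 14) − 4 = ((4y - 4) − 4(y + 14)) / ((y + 14)) = -60/((y + 14)).
For y > 0 we have y + 14 > y, so |(4y - 4)/(y + 14) − 4| = 60/((y + 14)) < 60/(y) = 60/y.
Thus |(4y - 4)/(y + 14) − 4| < eps whenever y > 60/eps.
Take N_0 = 60/eps. If y > N_0 then |(4y - 4)/(y + 14) − 4| < 60/y < eps.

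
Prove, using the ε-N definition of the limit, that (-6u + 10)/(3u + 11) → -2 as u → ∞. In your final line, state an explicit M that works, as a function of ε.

Let ε > 0 be given. We seek M > 0 such that u > M implies |(-6u + 10)/(3u + 11) + 2| < ε.
(-6u + 10)/(3u + 11) + 2 = (3(-6u + 10) − (-6)(3u + 11)) / (3(3u + 11)) = 96/(3(3u + 11)).
For u > 0 we have 3u + 11 > 3u, so |(-6u + 10)/(3u + 11) + 2| = 96/(3(3u + 11)) < 96/(3·3u) = (32/3)/u.
Thus |(-6u + 10)/(3u + 11) + 2| < ε whenever u > (32/3)/ε.
Take M = (32/3)/ε. If u > M then |(-6u + 10)/(3u + 11) + 2| < (32/3)/u < ε.

M = (32/3)/ε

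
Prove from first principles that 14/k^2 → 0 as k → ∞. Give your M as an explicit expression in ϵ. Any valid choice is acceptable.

Suppose ϵ > 0. For k ≥ 1, |14/k^2 − 0| = 14/k^2.
14/k^2 < ϵ ⇔ k^2 > 14/ϵ ⇔ k > (14/ϵ)^{1/2}.
Take M = (14/ϵ)^{1/2}. Then k > M implies 14/k^2 < ϵ.

M = (14/ϵ)^{1/2}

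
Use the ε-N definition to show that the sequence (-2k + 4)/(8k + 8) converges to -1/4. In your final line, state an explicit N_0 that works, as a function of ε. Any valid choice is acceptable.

N_0 = (3/4)/ε

Fix ε > 0. For k ≥ 1, |(-2k + 4)/(8k + 8) + 1/4| = |48|/(8(8k + 8)) = 48/(8(8k + 8)).
Since 8k + 8 ≥ 8k for k ≥ 1, this is ≤ 48/(8·8k) = (3/4)/k.
So |(-2k + 4)/(8k + 8) + 1/4| < ε whenever k > (3/4)/ε.
Take N_0 = (3/4)/ε. If k > N_0 then |(-2k + 4)/(8k + 8) + 1/4| ≤ (3/4)/k < ε.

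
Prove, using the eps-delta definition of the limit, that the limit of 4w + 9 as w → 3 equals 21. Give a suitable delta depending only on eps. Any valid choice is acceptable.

Let eps > 0 be given. We need delta > 0 so that 0 < |w − 3| < delta implies |(4w + 9) − 21| < eps.
|(4w + 9) − 21| = |4w - 12| = 4|w − 3|.
Thus it suffices that |w − 3| < eps/4.
Take delta = eps/4. If 0 < |w − 3| < delta then |(4w + 9) − 21| = 4|w − 3| < 4·(eps/4) = eps.

delta = eps/4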